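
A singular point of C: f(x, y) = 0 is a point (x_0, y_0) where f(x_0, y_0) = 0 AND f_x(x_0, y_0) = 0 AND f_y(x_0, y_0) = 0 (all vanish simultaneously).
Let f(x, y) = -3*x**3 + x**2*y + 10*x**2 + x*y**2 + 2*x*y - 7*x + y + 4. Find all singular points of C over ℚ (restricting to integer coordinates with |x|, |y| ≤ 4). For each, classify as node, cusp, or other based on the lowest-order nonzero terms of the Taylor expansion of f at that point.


Singular points: {(1, -2)}; classification: node.

Compute partial derivatives:
  f_x = -9*x**2 + 2*x*y + 20*x + y**2 + 2*y - 7.
  f_y = x**2 + 2*x*y + 2*x + 1.
Scan x_0 ∈ {−4, ..., 4}. For each x_0, f_y(x_0, y) is a polynomial in y; find its integer roots y ∈ {−4, ..., 4}, then test f_x and f at those candidates.
  x = -4: f_y(-4, y) = 9 - 8*y; no integer root y with |y| ≤ 4.
  x = -3: f_y(-3, y) = 4 - 6*y; no integer root y with |y| ≤ 4.
  x = -2: f_y(-2, y) = 1 - 4*y; no integer root y with |y| ≤ 4.
  x = -1: f_y(-1, y) = -2*y; vanishes at y ∈ {0}. (-1, 0): f_x = -36 ≠ 0.
  x = 0: f_y(0, y) = 1; no integer root y with |y| ≤ 4.
  x = 1: f_y(1, y) = 2*y + 4; vanishes at y ∈ {-2}. (1, -2): f_x = 0, f = 0 — SINGULAR.
  x = 2: f_y(2, y) = 4*y + 9; no integer root y with |y| ≤ 4.
  x = 3: f_y(3, y) = 6*y + 16; no integer root y with |y| ≤ 4.
  x = 4: f_y(4, y) = 8*y + 25; no integer root y with |y| ≤ 4.
Only singular point on the grid: (1, -2).
Classify: substitute x = 1 + u, y = -2 + v and expand: f = -3*u**3 + u**2*v - u**2 + u*v**2 + v**2.
No constant or linear terms (consistent with a singular point). Quadratic part: -u**2 + v**2. Cubic part: -3*u**3 + u**2*v + u*v**2.
The quadratic part v**2 - u**2 = (v − u)(v + u) splits into two distinct linear factors, so there are two distinct tangent lines y − -2 = ±(x − 1) — this is a node (ordinary double point).
Classification: node.


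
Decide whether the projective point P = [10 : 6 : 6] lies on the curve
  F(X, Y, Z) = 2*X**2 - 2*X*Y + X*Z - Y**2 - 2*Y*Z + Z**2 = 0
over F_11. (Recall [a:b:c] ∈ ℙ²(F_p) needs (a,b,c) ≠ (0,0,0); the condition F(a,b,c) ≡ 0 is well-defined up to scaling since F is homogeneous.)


F(10,6,6) ≡ 2 (mod 11); P is NOT on the curve.

Evaluate F(10, 6, 6) term-by-term (mod 11).
  2*X**2 ↦ 2·100·1·1 = 200
  -2*X*Y ↦ -2·10·6·1 = -120
  X*Z ↦ 1·10·1·6 = 60
  -Y**2 ↦ -1·1·36·1 = -36
  -2*Y*Z ↦ -2·1·6·6 = -72
  Z**2 ↦ 1·1·1·36 = 36
Sum: F(10, 6, 6) = (200) + (-120) + (60) + (-36) + (-72) + (36) = 68.
Reducing mod 11: 68 ≡ 2 (mod 11).
Since F(a, b, c) ≡ 2 ≠ 0 (mod 11), P does NOT lie on the curve.


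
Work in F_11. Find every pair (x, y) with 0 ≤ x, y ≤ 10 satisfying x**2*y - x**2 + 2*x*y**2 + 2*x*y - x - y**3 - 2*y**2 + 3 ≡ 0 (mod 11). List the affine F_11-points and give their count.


Affine F_11-points: {(0, 1), (2, 6), (4, 9), (5, 8), (6, 8), (8, 9), (10, 6)}; count = 7.

For each of the 121 pairs (x, y) ∈ F_11², evaluate f(x, y) mod 11. Record the zeros.
  x = 0: [0↦3, 1↦0, 2↦9, 3↦2, 4↦6, 5↦4, 6↦1, 7↦2, 8↦1, 9↦3, 10↦2]  zeros at y ∈ {1}
  x = 1: [0↦1, 1↦3, 2↦10, 3↦5, 4↦4, 5↦1, 6↦1, 7↦9, 8↦8, 9↦3, 10↦10]  zeros at y ∈ ∅
  x = 2: [0↦8, 1↦6, 2↦2, 3↦1, 4↦8, 5↦6, 6↦0, 7↦6, 8↦7, 9↦8, 10↦3]  zeros at y ∈ {6}
  x = 3: [0↦2, 1↦9, 2↦7, 3↦1, 4↦7, 5↦8, 6↦9, 7↦4, 8↦9, 9↦7, 10↦3]  zeros at y ∈ ∅
  x = 4: [0↦5, 1↦1, 2↦3, 3↦5, 4↦1, 5↦7, 6↦6, 7↦3, 8↦3, 9↦0, 10↦10]  zeros at y ∈ {9}
  x = 5: [0↦6, 1↦4, 2↦1, 3↦2, 4↦1, 5↦3, 6↦2, 7↦3, 8↦0, 9↦9, 10↦2]  zeros at y ∈ {8}
  x = 6: [0↦5, 1↦7, 2↦1, 3↦3, 4↦7, 5↦7, 6↦8, 7↦4, 8↦0, 9↦1, 10↦1]  zeros at y ∈ {8}
  x = 7: [0↦2, 1↦10, 2↦3, 3↦8, 4↦8, 5↦8, 6↦2, 7↦6, 8↦3, 9↦9, 10↦7]  zeros at y ∈ ∅
  x = 8: [0↦8, 1↦2, 2↦7, 3↦6, 4↦4, 5↦6, 6↦6, 7↦9, 8↦9, 9↦0, 10↦9]  zeros at y ∈ {9}
  x = 9: [0↦1, 1↦5, 2↦2, 3↦8, 4↦6, 5↦1, 6↦9, 7↦2, 8↦7, 9↦7, 10↦7]  zeros at y ∈ ∅
  x = 10: [0↦3, 1↦8, 2↦10, 3↦3, 4↦3, 5↦4, 6↦0, 7↦7, 8↦8, 9↦8, 10↦1]  zeros at y ∈ {6}
Collecting zeros: affine points = {(0, 1), (2, 6), (4, 9), (5, 8), (6, 8), (8, 9), (10, 6)}.
Total count |C(F_11)_aff| = 7.


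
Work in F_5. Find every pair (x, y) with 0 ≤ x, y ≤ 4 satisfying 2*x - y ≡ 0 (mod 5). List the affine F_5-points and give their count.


Affine F_5-points: {(0, 0), (1, 2), (2, 4), (3, 1), (4, 3)}; count = 5.

For each of the 25 pairs (x, y) ∈ F_5², evaluate f(x, y) mod 5. Record the zeros.
  x = 0: [0↦0, 1↦4, 2↦3, 3↦2, 4↦1]  zeros at y ∈ {0}
  x = 1: [0↦2, 1↦1, 2↦0, 3↦4, 4↦3]  zeros at y ∈ {2}
  x = 2: [0↦4, 1↦3, 2↦2, 3↦1, 4↦0]  zeros at y ∈ {4}
  x = 3: [0↦1, 1↦0, 2↦4, 3↦3, 4↦2]  zeros at y ∈ {1}
  x = 4: [0↦3, 1↦2, 2↦1, 3↦0, 4↦4]  zeros at y ∈ {3}
Collecting zeros: affine points = {(0, 0), (1, 2), (2, 4), (3, 1), (4, 3)}.
Total count |C(F_5)_aff| = 5.


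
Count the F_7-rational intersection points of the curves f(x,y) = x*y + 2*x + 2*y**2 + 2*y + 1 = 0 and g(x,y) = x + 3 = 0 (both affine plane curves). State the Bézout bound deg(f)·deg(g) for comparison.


Common zeros: ∅; count = 0; Bézout bound = 2.

deg(f) = 2, deg(g) = 1, so Bézout bound = 2.
Scan x ∈ F_7. For each x, list the y ∈ F_7 with f(x, y) ≡ 0 and those with g(x, y) ≡ 0 (mod 7); the common zeros in that column are the intersection.
  x = 0: f ≡ 0 at y ∈ ∅; g ≡ 0 at y ∈ ∅; common: ∅.
  x = 1: f ≡ 0 at y ∈ ∅; g ≡ 0 at y ∈ ∅; common: ∅.
  x = 2: f ≡ 0 at y ∈ {2, 3}; g ≡ 0 at y ∈ ∅; common: ∅.
  x = 3: f ≡ 0 at y ∈ {0, 1}; g ≡ 0 at y ∈ ∅; common: ∅.
  x = 4: f ≡ 0 at y ∈ ∅; g ≡ 0 at y ∈ {0, 1, 2, 3, 4, 5, 6}; common: ∅.
  x = 5: f ≡ 0 at y ∈ ∅; g ≡ 0 at y ∈ ∅; common: ∅.
  x = 6: f ≡ 0 at y ∈ {4, 6}; g ≡ 0 at y ∈ ∅; common: ∅.
Collecting: common zeros = ∅, so the count is 0.
Comparison with the Bézout bound: 0 ≤ 2 = deg(f)·deg(g), as expected for curves with no common component (the affine F_7-count falls short of the bound because intersections may lie at infinity, over extension fields, or carry multiplicity).


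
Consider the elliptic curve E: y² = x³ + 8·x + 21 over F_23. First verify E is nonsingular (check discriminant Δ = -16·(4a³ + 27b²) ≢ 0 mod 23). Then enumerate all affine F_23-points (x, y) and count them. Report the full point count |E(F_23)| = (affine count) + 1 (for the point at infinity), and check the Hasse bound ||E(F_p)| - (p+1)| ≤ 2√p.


Affine points = {(3, 7), (3, 16), (4, 5), (4, 18), (5, 5), (5, 18), (6, 3), (6, 20), (7, 11), (7, 12), (14, 5), (14, 18), (16, 6), (16, 17), (20, 4), (20, 19), (22, 9), (22, 14)}; affine count = 18; |E(F_23)| = 19.

Discriminant check: Δ ∝ 4a³ + 27b² = 4·8³ + 27·21² = 4·512 + 27·441 ≡ 17 (mod 23). Nonzero ⇒ E is nonsingular.
For each x ∈ F_23, compute rhs = x³ + 8·x + 21 mod 23, then count y ∈ F_23 with y² ≡ rhs.
  x = 0: rhs = 21, matching y values: none (0 points).
  x = 1: rhs = 7, matching y values: none (0 points).
  x = 2: rhs = 22, matching y values: none (0 points).
  x = 3: rhs = 3, matching y values: 7, 16 (2 points).
  x = 4: rhs = 2, matching y values: 5, 18 (2 points).
  x = 5: rhs = 2, matching y values: 5, 18 (2 points).
  x = 6: rhs = 9, matching y values: 3, 20 (2 points).
  x = 7: rhs = 6, matching y values: 11, 12 (2 points).
  x = 8: rhs = 22, matching y values: none (0 points).
  x = 9: rhs = 17, matching y values: none (0 points).
  x = 10: rhs = 20, matching y values: none (0 points).
  x = 11: rhs = 14, matching y values: none (0 points).
  x = 12: rhs = 5, matching y values: none (0 points).
  x = 13: rhs = 22, matching y values: none (0 points).
  x = 14: rhs = 2, matching y values: 5, 18 (2 points).
  x = 15: rhs = 20, matching y values: none (0 points).
  x = 16: rhs = 13, matching y values: 6, 17 (2 points).
  x = 17: rhs = 10, matching y values: none (0 points).
  x = 18: rhs = 17, matching y values: none (0 points).
  x = 19: rhs = 17, matching y values: none (0 points).
  x = 20: rhs = 16, matching y values: 4, 19 (2 points).
  x = 21: rhs = 20, matching y values: none (0 points).
  x = 22: rhs = 12, matching y values: 9, 14 (2 points).
Total affine count: 18.
Full point count |E(F_23)| = 18 + 1 = 19.
Hasse bound: |19 − (23+1)| = |-5| = 5 ≤ 2√23 ≈ 9.5917 ✓.


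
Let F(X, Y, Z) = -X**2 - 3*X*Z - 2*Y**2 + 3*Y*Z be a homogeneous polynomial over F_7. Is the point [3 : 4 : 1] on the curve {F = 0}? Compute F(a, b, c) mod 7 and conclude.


F(3,4,1) ≡ 4 (mod 7); P is NOT on the curve.

Evaluate F(3, 4, 1) term-by-term (mod 7).
  -X**2 ↦ -1·9·1·1 = -9
  -3*X*Z ↦ -3·3·1·1 = -9
  -2*Y**2 ↦ -2·1·16·1 = -32
  3*Y*Z ↦ 3·1·4·1 = 12
Sum: F(3, 4, 1) = (-9) + (-9) + (-32) + (12) = -38.
Reducing mod 7: -38 ≡ 4 (mod 7).
Since F(a, b, c) ≡ 4 ≠ 0 (mod 7), P does NOT lie on the curve.


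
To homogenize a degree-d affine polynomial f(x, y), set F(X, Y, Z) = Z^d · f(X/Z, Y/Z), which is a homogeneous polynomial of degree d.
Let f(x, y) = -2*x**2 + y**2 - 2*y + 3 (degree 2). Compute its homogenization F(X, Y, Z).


F(X, Y, Z) = -2*X**2 + Y**2 - 2*Y*Z + 3*Z**2

deg(f) = 2.
Substitute x = X/Z, y = Y/Z into f, then multiply by Z^2.
  monomial -2·x^2·y^0 ↦ -2·X^2·Y^0·Z^0.
  monomial 1·x^0·y^2 ↦ 1·X^0·Y^2·Z^0.
  monomial -2·x^0·y^1 ↦ -2·X^0·Y^1·Z^1.
  monomial 3·x^0·y^0 ↦ 3·X^0·Y^0·Z^2.
Collecting: F(X, Y, Z) = -2*X**2 + Y**2 - 2*Y*Z + 3*Z**2.


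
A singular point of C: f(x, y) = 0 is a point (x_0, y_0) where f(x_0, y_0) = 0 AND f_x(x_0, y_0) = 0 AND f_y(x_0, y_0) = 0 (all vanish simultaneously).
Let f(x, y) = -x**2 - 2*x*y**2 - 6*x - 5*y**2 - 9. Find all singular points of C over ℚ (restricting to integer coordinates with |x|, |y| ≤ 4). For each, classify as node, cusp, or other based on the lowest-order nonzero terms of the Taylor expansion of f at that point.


Singular points: {(-3, 0)}; classification: node.

Compute partial derivatives:
  f_x = -2*x - 2*y**2 - 6.
  f_y = -4*x*y - 10*y.
Scan x_0 ∈ {−4, ..., 4}. For each x_0, f_y(x_0, y) is a polynomial in y; find its integer roots y ∈ {−4, ..., 4}, then test f_x and f at those candidates.
  x = -4: f_y(-4, y) = 6*y; vanishes at y ∈ {0}. (-4, 0): f_x = 2 ≠ 0.
  x = -3: f_y(-3, y) = 2*y; vanishes at y ∈ {0}. (-3, 0): f_x = 0, f = 0 — SINGULAR.
  x = -2: f_y(-2, y) = -2*y; vanishes at y ∈ {0}. (-2, 0): f_x = -2 ≠ 0.
  x = -1: f_y(-1, y) = -6*y; vanishes at y ∈ {0}. (-1, 0): f_x = -4 ≠ 0.
  x = 0: f_y(0, y) = -10*y; vanishes at y ∈ {0}. (0, 0): f_x = -6 ≠ 0.
  x = 1: f_y(1, y) = -14*y; vanishes at y ∈ {0}. (1, 0): f_x = -8 ≠ 0.
  x = 2: f_y(2, y) = -18*y; vanishes at y ∈ {0}. (2, 0): f_x = -10 ≠ 0.
  x = 3: f_y(3, y) = -22*y; vanishes at y ∈ {0}. (3, 0): f_x = -12 ≠ 0.
  x = 4: f_y(4, y) = -26*y; vanishes at y ∈ {0}. (4, 0): f_x = -14 ≠ 0.
Only singular point on the grid: (-3, 0).
Classify: substitute x = -3 + u, y = 0 + v and expand: f = -u**2 - 2*u*v**2 + v**2.
No constant or linear terms (consistent with a singular point). Quadratic part: -u**2 + v**2. Cubic part: -2*u*v**2.
The quadratic part v**2 - u**2 = (v − u)(v + u) splits into two distinct linear factors, so there are two distinct tangent lines y − 0 = ±(x − -3) — this is a node (ordinary double point).
Classification: node.


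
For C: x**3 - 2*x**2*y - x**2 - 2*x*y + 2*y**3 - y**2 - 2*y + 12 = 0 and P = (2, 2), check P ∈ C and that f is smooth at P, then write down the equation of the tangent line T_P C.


Tangent line at P: -12*x + 6*y + 12 = 0.

Step 1: f(2, 2) = 0, so P lies on C.
Step 2: partial derivatives
  f_x(x, y) = 3*x**2 - 4*x*y - 2*x - 2*y, f_y(x, y) = -2*x**2 - 2*x + 6*y**2 - 2*y - 2.
  f_x(P) = -12, f_y(P) = 6 (gradient nonzero, so P is smooth).
Step 3: tangent line at P: -12·(x − 2) + 6·(y − 2) = 0.
Expanding: -12*x + 6*y + 12 = 0.


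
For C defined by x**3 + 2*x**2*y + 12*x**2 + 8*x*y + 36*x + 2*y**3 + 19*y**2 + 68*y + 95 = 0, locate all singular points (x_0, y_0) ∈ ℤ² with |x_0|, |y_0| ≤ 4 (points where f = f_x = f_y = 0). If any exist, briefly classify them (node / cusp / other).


Singular points: {(-2, -3)}; classification: cusp.

Compute partial derivatives:
  f_x = 3*x**2 + 4*x*y + 24*x + 8*y + 36.
  f_y = 2*x**2 + 8*x + 6*y**2 + 38*y + 68.
Scan x_0 ∈ {−4, ..., 4}. For each x_0, f_y(x_0, y) is a polynomial in y; find its integer roots y ∈ {−4, ..., 4}, then test f_x and f at those candidates.
  x = -4: f_y(-4, y) = 6*y**2 + 38*y + 68; no integer root y with |y| ≤ 4.
  x = -3: f_y(-3, y) = 6*y**2 + 38*y + 62; no integer root y with |y| ≤ 4.
  x = -2: f_y(-2, y) = 6*y**2 + 38*y + 60; vanishes at y ∈ {-3}. (-2, -3): f_x = 0, f = 0 — SINGULAR.
  x = -1: f_y(-1, y) = 6*y**2 + 38*y + 62; no integer root y with |y| ≤ 4.
  x = 0: f_y(0, y) = 6*y**2 + 38*y + 68; no integer root y with |y| ≤ 4.
  x = 1: f_y(1, y) = 6*y**2 + 38*y + 78; no integer root y with |y| ≤ 4.
  x = 2: f_y(2, y) = 6*y**2 + 38*y + 92; no integer root y with |y| ≤ 4.
  x = 3: f_y(3, y) = 6*y**2 + 38*y + 110; no integer root y with |y| ≤ 4.
  x = 4: f_y(4, y) = 6*y**2 + 38*y + 132; no integer root y with |y| ≤ 4.
Only singular point on the grid: (-2, -3).
Classify: substitute x = -2 + u, y = -3 + v and expand: f = u**3 + 2*u**2*v + 2*v**3 + v**2.
No constant or linear terms (consistent with a singular point). Quadratic part: v**2. Cubic part: u**3 + 2*u**2*v + 2*v**3.
The quadratic part v**2 is a perfect square, so there is a single (double) tangent line v = 0, i.e. y = -3. Restricting the cubic part to that line (v = 0) leaves u**3 ≠ 0, so f is not divisible by v and the branch is v² ≈ -u**3 to lowest order — this is a cusp.
Classification: cusp.


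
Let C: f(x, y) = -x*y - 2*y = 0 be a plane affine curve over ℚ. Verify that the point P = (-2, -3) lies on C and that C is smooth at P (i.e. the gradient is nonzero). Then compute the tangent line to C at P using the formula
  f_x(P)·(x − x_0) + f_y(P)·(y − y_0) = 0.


Tangent line at P: 3*x + 6 = 0.

Step 1: f(-2, -3) = 0, so P lies on C.
Step 2: partial derivatives
  f_x(x, y) = -y, f_y(x, y) = -x - 2.
  f_x(P) = 3, f_y(P) = 0 (gradient nonzero, so P is smooth).
Step 3: tangent line at P: 3·(x − -2) + 0·(y − -3) = 0.
Expanding: 3*x + 6 = 0.


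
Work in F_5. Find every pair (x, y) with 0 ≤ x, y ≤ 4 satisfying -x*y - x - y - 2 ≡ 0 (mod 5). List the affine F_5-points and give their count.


Affine F_5-points: {(0, 3), (1, 1), (2, 2), (3, 0)}; count = 4.

For each of the 25 pairs (x, y) ∈ F_5², evaluate f(x, y) mod 5. Record the zeros.
  x = 0: [0↦3, 1↦2, 2↦1, 3↦0, 4↦4]  zeros at y ∈ {3}
  x = 1: [0↦2, 1↦0, 2↦3, 3↦1, 4↦4]  zeros at y ∈ {1}
  x = 2: [0↦1, 1↦3, 2↦0, 3↦2, 4↦4]  zeros at y ∈ {2}
  x = 3: [0↦0, 1↦1, 2↦2, 3↦3, 4↦4]  zeros at y ∈ {0}
  x = 4: [0↦4, 1↦4, 2↦4, 3↦4, 4↦4]  zeros at y ∈ ∅
Collecting zeros: affine points = {(0, 3), (1, 1), (2, 2), (3, 0)}.
Total count |C(F_5)_aff| = 4.


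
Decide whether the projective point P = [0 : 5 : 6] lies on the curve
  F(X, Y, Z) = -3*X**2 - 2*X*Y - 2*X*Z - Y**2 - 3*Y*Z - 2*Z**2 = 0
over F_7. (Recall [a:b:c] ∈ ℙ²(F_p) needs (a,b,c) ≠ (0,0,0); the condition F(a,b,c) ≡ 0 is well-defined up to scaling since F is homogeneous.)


F(0,5,6) ≡ 2 (mod 7); P is NOT on the curve.

Evaluate F(0, 5, 6) term-by-term (mod 7).
  -3*X**2 ↦ -3·0·1·1 = 0
  -2*X*Y ↦ -2·0·5·1 = 0
  -2*X*Z ↦ -2·0·1·6 = 0
  -Y**2 ↦ -1·1·25·1 = -25
  -3*Y*Z ↦ -3·1·5·6 = -90
  -2*Z**2 ↦ -2·1·1·36 = -72
Sum: F(0, 5, 6) = (0) + (0) + (0) + (-25) + (-90) + (-72) = -187.
Reducing mod 7: -187 ≡ 2 (mod 7).
Since F(a, b, c) ≡ 2 ≠ 0 (mod 7), P does NOT lie on the curve.


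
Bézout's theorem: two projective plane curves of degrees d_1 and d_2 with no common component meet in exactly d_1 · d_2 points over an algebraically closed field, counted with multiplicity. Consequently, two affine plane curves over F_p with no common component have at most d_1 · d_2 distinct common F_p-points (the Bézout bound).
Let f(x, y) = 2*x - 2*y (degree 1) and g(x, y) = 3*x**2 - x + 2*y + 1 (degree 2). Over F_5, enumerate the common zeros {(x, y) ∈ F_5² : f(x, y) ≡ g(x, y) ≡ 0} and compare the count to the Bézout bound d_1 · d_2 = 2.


Common zeros: {(1, 1), (2, 2)}; count = 2; Bézout bound = 2.

deg(f) = 1, deg(g) = 2, so Bézout bound = 2.
Scan x ∈ F_5. For each x, list the y ∈ F_5 with f(x, y) ≡ 0 and those with g(x, y) ≡ 0 (mod 5); the common zeros in that column are the intersection.
  x = 0: f ≡ 0 at y ∈ {0}; g ≡ 0 at y ∈ {2}; common: ∅.
  x = 1: f ≡ 0 at y ∈ {1}; g ≡ 0 at y ∈ {1}; common: {1}.
  x = 2: f ≡ 0 at y ∈ {2}; g ≡ 0 at y ∈ {2}; common: {2}.
  x = 3: f ≡ 0 at y ∈ {3}; g ≡ 0 at y ∈ {0}; common: ∅.
  x = 4: f ≡ 0 at y ∈ {4}; g ≡ 0 at y ∈ {0}; common: ∅.
Collecting: common zeros = {(1, 1), (2, 2)}, so the count is 2.
Comparison with the Bézout bound: 2 ≤ 2 = deg(f)·deg(g), as expected for curves with no common component (the bound is attained).


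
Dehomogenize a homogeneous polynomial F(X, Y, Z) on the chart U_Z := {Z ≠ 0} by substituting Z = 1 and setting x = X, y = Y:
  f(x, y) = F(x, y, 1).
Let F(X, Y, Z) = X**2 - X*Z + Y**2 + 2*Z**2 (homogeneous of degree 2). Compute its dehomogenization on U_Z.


f(x, y) = x**2 - x + y**2 + 2

On U_Z we set Z = 1. Each monomial c·X^i·Y^j·Z^k in F becomes c·x^i·y^j·1^k = c·x^i·y^j.
Substituting Z = 1: F(X, Y, 1) = x**2 - x + y**2 + 2.
Note: deg(f) ≤ deg(F) = 2; strict inequality happens when F is divisible by Z (lost terms).


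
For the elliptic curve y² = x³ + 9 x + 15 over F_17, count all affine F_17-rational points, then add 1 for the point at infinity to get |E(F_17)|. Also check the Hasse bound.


Affine points = {(0, 7), (0, 10), (1, 5), (1, 12), (3, 1), (3, 16), (4, 8), (4, 9), (5, 7), (5, 10), (6, 8), (6, 9), (7, 8), (7, 9), (8, 2), (8, 15), (9, 3), (9, 14), (10, 0), (11, 0), (12, 7), (12, 10), (13, 0)}; affine count = 23; |E(F_17)| = 24.

Discriminant check: Δ ∝ 4a³ + 27b² = 4·9³ + 27·15² = 4·729 + 27·225 ≡ 15 (mod 17). Nonzero ⇒ E is nonsingular.
For each x ∈ F_17, compute rhs = x³ + 9·x + 15 mod 17, then count y ∈ F_17 with y² ≡ rhs.
  x = 0: rhs = 15, matching y values: 7, 10 (2 points).
  x = 1: rhs = 8, matching y values: 5, 12 (2 points).
  x = 2: rhs = 7, matching y values: none (0 points).
  x = 3: rhs = 1, matching y values: 1, 16 (2 points).
  x = 4: rhs = 13, matching y values: 8, 9 (2 points).
  x = 5: rhs = 15, matching y values: 7, 10 (2 points).
  x = 6: rhs = 13, matching y values: 8, 9 (2 points).
  x = 7: rhs = 13, matching y values: 8, 9 (2 points).
  x = 8: rhs = 4, matching y values: 2, 15 (2 points).
  x = 9: rhs = 9, matching y values: 3, 14 (2 points).
  x = 10: rhs = 0, matching y values: 0 (1 points).
  x = 11: rhs = 0, matching y values: 0 (1 points).
  x = 12: rhs = 15, matching y values: 7, 10 (2 points).
  x = 13: rhs = 0, matching y values: 0 (1 points).
  x = 14: rhs = 12, matching y values: none (0 points).
  x = 15: rhs = 6, matching y values: none (0 points).
  x = 16: rhs = 5, matching y values: none (0 points).
Total affine count: 23.
Full point count |E(F_17)| = 23 + 1 = 24.
Hasse bound: |24 − (17+1)| = |6| = 6 ≤ 2√17 ≈ 8.2462 ✓.


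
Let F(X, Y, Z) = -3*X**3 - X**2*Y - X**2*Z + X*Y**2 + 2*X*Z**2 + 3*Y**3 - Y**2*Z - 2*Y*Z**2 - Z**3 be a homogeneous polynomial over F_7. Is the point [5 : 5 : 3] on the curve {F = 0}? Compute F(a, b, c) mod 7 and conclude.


F(5,5,3) ≡ 5 (mod 7); P is NOT on the curve.

Evaluate F(5, 5, 3) term-by-term (mod 7).
  -3*X**3 ↦ -3·125·1·1 = -375
  -X**2*Y ↦ -1·25·5·1 = -125
  -X**2*Z ↦ -1·25·1·3 = -75
  X*Y**2 ↦ 1·5·25·1 = 125
  2*X*Z**2 ↦ 2·5·1·9 = 90
  3*Y**3 ↦ 3·1·125·1 = 375
  -Y**2*Z ↦ -1·1·25·3 = -75
  -2*Y*Z**2 ↦ -2·1·5·9 = -90
  -Z**3 ↦ -1·1·1·27 = -27
Sum: F(5, 5, 3) = (-375) + (-125) + (-75) + (125) + (90) + (375) + (-75) + (-90) + (-27) = -177.
Reducing mod 7: -177 ≡ 5 (mod 7).
Since F(a, b, c) ≡ 5 ≠ 0 (mod 7), P does NOT lie on the curve.


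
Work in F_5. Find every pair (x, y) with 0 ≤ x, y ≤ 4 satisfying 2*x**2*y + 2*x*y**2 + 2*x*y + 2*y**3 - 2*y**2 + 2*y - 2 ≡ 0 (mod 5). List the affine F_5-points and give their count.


Affine F_5-points: {(0, 1), (0, 2), (0, 3), (1, 3), (1, 4), (2, 2), (3, 1), (4, 4)}; count = 8.

For each of the 25 pairs (x, y) ∈ F_5², evaluate f(x, y) mod 5. Record the zeros.
  x = 0: [0↦3, 1↦0, 2↦0, 3↦0, 4↦2]  zeros at y ∈ {1, 2, 3}
  x = 1: [0↦3, 1↦1, 2↦1, 3↦0, 4↦0]  zeros at y ∈ {3, 4}
  x = 2: [0↦3, 1↦1, 2↦0, 3↦2, 4↦4]  zeros at y ∈ {2}
  x = 3: [0↦3, 1↦0, 2↦2, 3↦1, 4↦4]  zeros at y ∈ {1}
  x = 4: [0↦3, 1↦3, 2↦2, 3↦2, 4↦0]  zeros at y ∈ {4}
Collecting zeros: affine points = {(0, 1), (0, 2), (0, 3), (1, 3), (1, 4), (2, 2), (3, 1), (4, 4)}.
Total count |C(F_5)_aff| = 8.


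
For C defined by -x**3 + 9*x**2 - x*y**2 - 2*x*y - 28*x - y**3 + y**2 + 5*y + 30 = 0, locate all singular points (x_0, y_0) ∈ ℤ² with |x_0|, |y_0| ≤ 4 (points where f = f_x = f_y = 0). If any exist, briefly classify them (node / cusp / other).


Singular points: {(3, -1)}; classification: cusp.

Compute partial derivatives:
  f_x = -3*x**2 + 18*x - y**2 - 2*y - 28.
  f_y = -2*x*y - 2*x - 3*y**2 + 2*y + 5.
Scan x_0 ∈ {−4, ..., 4}. For each x_0, f_y(x_0, y) is a polynomial in y; find its integer roots y ∈ {−4, ..., 4}, then test f_x and f at those candidates.
  x = -4: f_y(-4, y) = -3*y**2 + 10*y + 13; vanishes at y ∈ {-1}. (-4, -1): f_x = -147 ≠ 0.
  x = -3: f_y(-3, y) = -3*y**2 + 8*y + 11; vanishes at y ∈ {-1}. (-3, -1): f_x = -108 ≠ 0.
  x = -2: f_y(-2, y) = -3*y**2 + 6*y + 9; vanishes at y ∈ {-1, 3}. (-2, -1): f_x = -75 ≠ 0; (-2, 3): f_x = -91 ≠ 0.
  x = -1: f_y(-1, y) = -3*y**2 + 4*y + 7; vanishes at y ∈ {-1}. (-1, -1): f_x = -48 ≠ 0.
  x = 0: f_y(0, y) = -3*y**2 + 2*y + 5; vanishes at y ∈ {-1}. (0, -1): f_x = -27 ≠ 0.
  x = 1: f_y(1, y) = 3 - 3*y**2; vanishes at y ∈ {-1, 1}. (1, -1): f_x = -12 ≠ 0; (1, 1): f_x = -16 ≠ 0.
  x = 2: f_y(2, y) = -3*y**2 - 2*y + 1; vanishes at y ∈ {-1}. (2, -1): f_x = -3 ≠ 0.
  x = 3: f_y(3, y) = -3*y**2 - 4*y - 1; vanishes at y ∈ {-1}. (3, -1): f_x = 0, f = 0 — SINGULAR.
  x = 4: f_y(4, y) = -3*y**2 - 6*y - 3; vanishes at y ∈ {-1}. (4, -1): f_x = -3 ≠ 0.
Only singular point on the grid: (3, -1).
Classify: substitute x = 3 + u, y = -1 + v and expand: f = -u**3 - u*v**2 - v**3 + v**2.
No constant or linear terms (consistent with a singular point). Quadratic part: v**2. Cubic part: -u**3 - u*v**2 - v**3.
The quadratic part v**2 is a perfect square, so there is a single (double) tangent line v = 0, i.e. y = -1. Restricting the cubic part to that line (v = 0) leaves -u**3 ≠ 0, so f is not divisible by v and the branch is v² ≈ u**3 to lowest order — this is a cusp.
Classification: cusp.


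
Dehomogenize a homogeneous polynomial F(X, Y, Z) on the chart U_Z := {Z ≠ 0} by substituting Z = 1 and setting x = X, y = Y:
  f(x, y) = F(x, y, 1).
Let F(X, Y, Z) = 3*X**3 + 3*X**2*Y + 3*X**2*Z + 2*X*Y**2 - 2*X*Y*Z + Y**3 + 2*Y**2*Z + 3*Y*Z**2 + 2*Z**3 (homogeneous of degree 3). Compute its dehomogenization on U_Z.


f(x, y) = 3*x**3 + 3*x**2*y + 3*x**2 + 2*x*y**2 - 2*x*y + y**3 + 2*y**2 + 3*y + 2

On U_Z we set Z = 1. Each monomial c·X^i·Y^j·Z^k in F becomes c·x^i·y^j·1^k = c·x^i·y^j.
Substituting Z = 1: F(X, Y, 1) = 3*x**3 + 3*x**2*y + 3*x**2 + 2*x*y**2 - 2*x*y + y**3 + 2*y**2 + 3*y + 2.
Note: deg(f) ≤ deg(F) = 3; strict inequality happens when F is divisible by Z (lost terms).


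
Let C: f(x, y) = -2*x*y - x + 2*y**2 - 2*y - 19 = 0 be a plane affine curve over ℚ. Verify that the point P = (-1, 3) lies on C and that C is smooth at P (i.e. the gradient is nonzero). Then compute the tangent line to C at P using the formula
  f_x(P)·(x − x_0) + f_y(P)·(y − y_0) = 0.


Tangent line at P: -7*x + 12*y - 43 = 0.

Step 1: f(-1, 3) = 0, so P lies on C.
Step 2: partial derivatives
  f_x(x, y) = -2*y - 1, f_y(x, y) = -2*x + 4*y - 2.
  f_x(P) = -7, f_y(P) = 12 (gradient nonzero, so P is smooth).
Step 3: tangent line at P: -7·(x − -1) + 12·(y − 3) = 0.
Expanding: -7*x + 12*y - 43 = 0.


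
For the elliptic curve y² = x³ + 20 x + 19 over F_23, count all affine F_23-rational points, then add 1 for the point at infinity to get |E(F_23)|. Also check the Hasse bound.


Affine points = {(4, 5), (4, 18), (8, 1), (8, 22), (9, 10), (9, 13), (10, 0), (11, 11), (11, 12), (12, 3), (12, 20), (18, 1), (18, 22), (19, 6), (19, 17), (20, 1), (20, 22)}; affine count = 17; |E(F_23)| = 18.

Discriminant check: Δ ∝ 4a³ + 27b² = 4·20³ + 27·19² = 4·8000 + 27·361 ≡ 2 (mod 23). Nonzero ⇒ E is nonsingular.
For each x ∈ F_23, compute rhs = x³ + 20·x + 19 mod 23, then count y ∈ F_23 with y² ≡ rhs.
  x = 0: rhs = 19, matching y values: none (0 points).
  x = 1: rhs = 17, matching y values: none (0 points).
  x = 2: rhs = 21, matching y values: none (0 points).
  x = 3: rhs = 14, matching y values: none (0 points).
  x = 4: rhs = 2, matching y values: 5, 18 (2 points).
  x = 5: rhs = 14, matching y values: none (0 points).
  x = 6: rhs = 10, matching y values: none (0 points).
  x = 7: rhs = 19, matching y values: none (0 points).
  x = 8: rhs = 1, matching y values: 1, 22 (2 points).
  x = 9: rhs = 8, matching y values: 10, 13 (2 points).
  x = 10: rhs = 0, matching y values: 0 (1 points).
  x = 11: rhs = 6, matching y values: 11, 12 (2 points).
  x = 12: rhs = 9, matching y values: 3, 20 (2 points).
  x = 13: rhs = 15, matching y values: none (0 points).
  x = 14: rhs = 7, matching y values: none (0 points).
  x = 15: rhs = 14, matching y values: none (0 points).
  x = 16: rhs = 19, matching y values: none (0 points).
  x = 17: rhs = 5, matching y values: none (0 points).
  x = 18: rhs = 1, matching y values: 1, 22 (2 points).
  x = 19: rhs = 13, matching y values: 6, 17 (2 points).
  x = 20: rhs = 1, matching y values: 1, 22 (2 points).
  x = 21: rhs = 17, matching y values: none (0 points).
  x = 22: rhs = 21, matching y values: none (0 points).
Total affine count: 17.
Full point count |E(F_23)| = 17 + 1 = 18.
Hasse bound: |18 − (23+1)| = |-6| = 6 ≤ 2√23 ≈ 9.5917 ✓.


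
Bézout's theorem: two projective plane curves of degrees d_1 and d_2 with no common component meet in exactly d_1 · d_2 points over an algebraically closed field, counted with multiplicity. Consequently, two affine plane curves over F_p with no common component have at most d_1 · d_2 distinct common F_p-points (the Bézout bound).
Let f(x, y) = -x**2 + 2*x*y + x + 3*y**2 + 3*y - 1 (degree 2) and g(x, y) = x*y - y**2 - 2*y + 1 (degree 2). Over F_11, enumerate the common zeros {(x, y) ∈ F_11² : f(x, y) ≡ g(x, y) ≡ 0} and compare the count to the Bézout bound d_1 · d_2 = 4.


Common zeros: {(3, 4)}; count = 1; Bézout bound = 4.

deg(f) = 2, deg(g) = 2, so Bézout bound = 4.
Scan x ∈ F_11. For each x, list the y ∈ F_11 with f(x, y) ≡ 0 and those with g(x, y) ≡ 0 (mod 11); the common zeros in that column are the intersection.
  x = 0: f ≡ 0 at y ∈ ∅; g ≡ 0 at y ∈ ∅; common: ∅.
  x = 1: f ≡ 0 at y ∈ {5, 8}; g ≡ 0 at y ∈ {3, 7}; common: ∅.
  x = 2: f ≡ 0 at y ∈ ∅; g ≡ 0 at y ∈ {1, 10}; common: ∅.
  x = 3: f ≡ 0 at y ∈ {4}; g ≡ 0 at y ∈ {4, 8}; common: {4}.
  x = 4: f ≡ 0 at y ∈ ∅; g ≡ 0 at y ∈ ∅; common: ∅.
  x = 5: f ≡ 0 at y ∈ {6, 8}; g ≡ 0 at y ∈ ∅; common: ∅.
  x = 6: f ≡ 0 at y ∈ {2, 4}; g ≡ 0 at y ∈ {6, 9}; common: ∅.
  x = 7: f ≡ 0 at y ∈ ∅; g ≡ 0 at y ∈ ∅; common: ∅.
  x = 8: f ≡ 0 at y ∈ {6}; g ≡ 0 at y ∈ ∅; common: ∅.
  x = 9: f ≡ 0 at y ∈ ∅; g ≡ 0 at y ∈ {2, 5}; common: ∅.
  x = 10: f ≡ 0 at y ∈ {2, 5}; g ≡ 0 at y ∈ ∅; common: ∅.
Collecting: common zeros = {(3, 4)}, so the count is 1.
Comparison with the Bézout bound: 1 ≤ 4 = deg(f)·deg(g), as expected for curves with no common component (the affine F_11-count falls short of the bound because intersections may lie at infinity, over extension fields, or carry multiplicity).


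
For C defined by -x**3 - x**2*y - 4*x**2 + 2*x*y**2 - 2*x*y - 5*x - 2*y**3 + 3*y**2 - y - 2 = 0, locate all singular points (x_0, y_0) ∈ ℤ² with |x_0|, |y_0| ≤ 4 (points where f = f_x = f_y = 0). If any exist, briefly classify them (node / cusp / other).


Singular points: {(-1, 0)}; classification: node.

Compute partial derivatives:
  f_x = -3*x**2 - 2*x*y - 8*x + 2*y**2 - 2*y - 5.
  f_y = -x**2 + 4*x*y - 2*x - 6*y**2 + 6*y - 1.
Scan x_0 ∈ {−4, ..., 4}. For each x_0, f_y(x_0, y) is a polynomial in y; find its integer roots y ∈ {−4, ..., 4}, then test f_x and f at those candidates.
  x = -4: f_y(-4, y) = -6*y**2 - 10*y - 9; no integer root y with |y| ≤ 4.
  x = -3: f_y(-3, y) = -6*y**2 - 6*y - 4; no integer root y with |y| ≤ 4.
  x = -2: f_y(-2, y) = -6*y**2 - 2*y - 1; no integer root y with |y| ≤ 4.
  x = -1: f_y(-1, y) = -6*y**2 + 2*y; vanishes at y ∈ {0}. (-1, 0): f_x = 0, f = 0 — SINGULAR.
  x = 0: f_y(0, y) = -6*y**2 + 6*y - 1; no integer root y with |y| ≤ 4.
  x = 1: f_y(1, y) = -6*y**2 + 10*y - 4; vanishes at y ∈ {1}. (1, 1): f_x = -18 ≠ 0.
  x = 2: f_y(2, y) = -6*y**2 + 14*y - 9; no integer root y with |y| ≤ 4.
  x = 3: f_y(3, y) = -6*y**2 + 18*y - 16; no integer root y with |y| ≤ 4.
  x = 4: f_y(4, y) = -6*y**2 + 22*y - 25; no integer root y with |y| ≤ 4.
Only singular point on the grid: (-1, 0).
Classify: substitute x = -1 + u, y = 0 + v and expand: f = -u**3 - u**2*v - u**2 + 2*u*v**2 - 2*v**3 + v**2.
No constant or linear terms (consistent with a singular point). Quadratic part: -u**2 + v**2. Cubic part: -u**3 - u**2*v + 2*u*v**2 - 2*v**3.
The quadratic part v**2 - u**2 = (v − u)(v + u) splits into two distinct linear factors, so there are two distinct tangent lines y − 0 = ±(x − -1) — this is a node (ordinary double point).
Classification: node.


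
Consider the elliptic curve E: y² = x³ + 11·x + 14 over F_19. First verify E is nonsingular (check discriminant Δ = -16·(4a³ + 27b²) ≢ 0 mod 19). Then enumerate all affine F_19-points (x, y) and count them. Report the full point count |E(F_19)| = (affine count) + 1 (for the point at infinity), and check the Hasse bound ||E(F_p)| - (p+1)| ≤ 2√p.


Affine points = {(1, 8), (1, 11), (2, 5), (2, 14), (3, 6), (3, 13), (5, 2), (5, 17), (6, 7), (6, 12), (7, 4), (7, 15), (8, 5), (8, 14), (9, 5), (9, 14), (13, 6), (13, 13), (14, 9), (14, 10), (15, 1), (15, 18), (16, 7), (16, 12)}; affine count = 24; |E(F_19)| = 25.

Discriminant check: Δ ∝ 4a³ + 27b² = 4·11³ + 27·14² = 4·1331 + 27·196 ≡ 14 (mod 19). Nonzero ⇒ E is nonsingular.
For each x ∈ F_19, compute rhs = x³ + 11·x + 14 mod 19, then count y ∈ F_19 with y² ≡ rhs.
  x = 0: rhs = 14, matching y values: none (0 points).
  x = 1: rhs = 7, matching y values: 8, 11 (2 points).
  x = 2: rhs = 6, matching y values: 5, 14 (2 points).
  x = 3: rhs = 17, matching y values: 6, 13 (2 points).
  x = 4: rhs = 8, matching y values: none (0 points).
  x = 5: rhs = 4, matching y values: 2, 17 (2 points).
  x = 6: rhs = 11, matching y values: 7, 12 (2 points).
  x = 7: rhs = 16, matching y values: 4, 15 (2 points).
  x = 8: rhs = 6, matching y values: 5, 14 (2 points).
  x = 9: rhs = 6, matching y values: 5, 14 (2 points).
  x = 10: rhs = 3, matching y values: none (0 points).
  x = 11: rhs = 3, matching y values: none (0 points).
  x = 12: rhs = 12, matching y values: none (0 points).
  x = 13: rhs = 17, matching y values: 6, 13 (2 points).
  x = 14: rhs = 5, matching y values: 9, 10 (2 points).
  x = 15: rhs = 1, matching y values: 1, 18 (2 points).
  x = 16: rhs = 11, matching y values: 7, 12 (2 points).
  x = 17: rhs = 3, matching y values: none (0 points).
  x = 18: rhs = 2, matching y values: none (0 points).
Total affine count: 24.
Full point count |E(F_19)| = 24 + 1 = 25.
Hasse bound: |25 − (19+1)| = |5| = 5 ≤ 2√19 ≈ 8.7178 ✓.


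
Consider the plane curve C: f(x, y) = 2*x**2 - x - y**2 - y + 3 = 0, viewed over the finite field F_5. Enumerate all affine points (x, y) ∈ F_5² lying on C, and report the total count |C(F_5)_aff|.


Affine F_5-points: {(4, 2)}; count = 1.

For each of the 25 pairs (x, y) ∈ F_5², evaluate f(x, y) mod 5. Record the zeros.
  x = 0: [0↦3, 1↦1, 2↦2, 3↦1, 4↦3]  zeros at y ∈ ∅
  x = 1: [0↦4, 1↦2, 2↦3, 3↦2, 4↦4]  zeros at y ∈ ∅
  x = 2: [0↦4, 1↦2, 2↦3, 3↦2, 4↦4]  zeros at y ∈ ∅
  x = 3: [0↦3, 1↦1, 2↦2, 3↦1, 4↦3]  zeros at y ∈ ∅
  x = 4: [0↦1, 1↦4, 2↦0, 3↦4, 4↦1]  zeros at y ∈ {2}
Collecting zeros: affine points = {(4, 2)}.
Total count |C(F_5)_aff| = 1.


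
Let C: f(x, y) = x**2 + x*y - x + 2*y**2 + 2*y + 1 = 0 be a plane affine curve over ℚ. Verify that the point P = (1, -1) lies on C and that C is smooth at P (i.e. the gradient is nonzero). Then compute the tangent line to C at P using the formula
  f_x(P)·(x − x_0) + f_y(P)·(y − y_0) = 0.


Tangent line at P: -y - 1 = 0.

Step 1: f(1, -1) = 0, so P lies on C.
Step 2: partial derivatives
  f_x(x, y) = 2*x + y - 1, f_y(x, y) = x + 4*y + 2.
  f_x(P) = 0, f_y(P) = -1 (gradient nonzero, so P is smooth).
Step 3: tangent line at P: 0·(x − 1) + -1·(y − -1) = 0.
Expanding: -y - 1 = 0.


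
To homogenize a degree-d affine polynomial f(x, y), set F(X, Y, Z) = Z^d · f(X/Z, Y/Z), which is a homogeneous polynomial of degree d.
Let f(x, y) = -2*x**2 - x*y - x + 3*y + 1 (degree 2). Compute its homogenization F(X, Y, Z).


F(X, Y, Z) = -2*X**2 - X*Y - X*Z + 3*Y*Z + Z**2

deg(f) = 2.
Substitute x = X/Z, y = Y/Z into f, then multiply by Z^2.
  monomial -2·x^2·y^0 ↦ -2·X^2·Y^0·Z^0.
  monomial -1·x^1·y^1 ↦ -1·X^1·Y^1·Z^0.
  monomial -1·x^1·y^0 ↦ -1·X^1·Y^0·Z^1.
  monomial 3·x^0·y^1 ↦ 3·X^0·Y^1·Z^1.
  monomial 1·x^0·y^0 ↦ 1·X^0·Y^0·Z^2.
Collecting: F(X, Y, Z) = -2*X**2 - X*Y - X*Z + 3*Y*Z + Z**2.


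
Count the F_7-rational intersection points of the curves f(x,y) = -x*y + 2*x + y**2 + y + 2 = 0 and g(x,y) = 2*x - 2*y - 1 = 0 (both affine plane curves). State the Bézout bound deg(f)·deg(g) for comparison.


Common zeros: {(0, 3)}; count = 1; Bézout bound = 2.

deg(f) = 2, deg(g) = 1, so Bézout bound = 2.
Scan x ∈ F_7. For each x, list the y ∈ F_7 with f(x, y) ≡ 0 and those with g(x, y) ≡ 0 (mod 7); the common zeros in that column are the intersection.
  x = 0: f ≡ 0 at y ∈ {3}; g ≡ 0 at y ∈ {3}; common: {3}.
  x = 1: f ≡ 0 at y ∈ ∅; g ≡ 0 at y ∈ {4}; common: ∅.
  x = 2: f ≡ 0 at y ∈ ∅; g ≡ 0 at y ∈ {5}; common: ∅.
  x = 3: f ≡ 0 at y ∈ {1}; g ≡ 0 at y ∈ {6}; common: ∅.
  x = 4: f ≡ 0 at y ∈ {4, 6}; g ≡ 0 at y ∈ {0}; common: ∅.
  x = 5: f ≡ 0 at y ∈ ∅; g ≡ 0 at y ∈ {1}; common: ∅.
  x = 6: f ≡ 0 at y ∈ {0, 5}; g ≡ 0 at y ∈ {2}; common: ∅.
Collecting: common zeros = {(0, 3)}, so the count is 1.
Comparison with the Bézout bound: 1 ≤ 2 = deg(f)·deg(g), as expected for curves with no common component (the affine F_7-count falls short of the bound because intersections may lie at infinity, over extension fields, or carry multiplicity).


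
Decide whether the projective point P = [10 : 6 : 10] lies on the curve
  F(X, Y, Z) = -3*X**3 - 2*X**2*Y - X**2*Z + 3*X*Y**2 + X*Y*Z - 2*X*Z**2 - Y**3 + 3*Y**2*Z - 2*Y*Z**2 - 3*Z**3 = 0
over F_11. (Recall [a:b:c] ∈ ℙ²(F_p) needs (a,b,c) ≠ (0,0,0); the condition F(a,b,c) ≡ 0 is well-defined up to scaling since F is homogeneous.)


F(10,6,10) ≡ 10 (mod 11); P is NOT on the curve.

Evaluate F(10, 6, 10) term-by-term (mod 11).
  -3*X**3 ↦ -3·1000·1·1 = -3000
  -2*X**2*Y ↦ -2·100·6·1 = -1200
  -X**2*Z ↦ -1·100·1·10 = -1000
  3*X*Y**2 ↦ 3·10·36·1 = 1080
  X*Y*Z ↦ 1·10·6·10 = 600
  -2*X*Z**2 ↦ -2·10·1·100 = -2000
  -Y**3 ↦ -1·1·216·1 = -216
  3*Y**2*Z ↦ 3·1·36·10 = 1080
  -2*Y*Z**2 ↦ -2·1·6·100 = -1200
  -3*Z**3 ↦ -3·1·1·1000 = -3000
Sum: F(10, 6, 10) = (-3000) + (-1200) + (-1000) + (1080) + (600) + (-2000) + (-216) + (1080) + (-1200) + (-3000) = -8856.
Reducing mod 11: -8856 ≡ 10 (mod 11).
Since F(a, b, c) ≡ 10 ≠ 0 (mod 11), P does NOT lie on the curve.


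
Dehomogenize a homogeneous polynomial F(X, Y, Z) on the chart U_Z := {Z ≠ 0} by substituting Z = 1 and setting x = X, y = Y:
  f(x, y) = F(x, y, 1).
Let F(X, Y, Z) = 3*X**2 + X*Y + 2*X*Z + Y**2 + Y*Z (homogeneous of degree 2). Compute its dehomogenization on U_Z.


f(x, y) = 3*x**2 + x*y + 2*x + y**2 + y

On U_Z we set Z = 1. Each monomial c·X^i·Y^j·Z^k in F becomes c·x^i·y^j·1^k = c·x^i·y^j.
Substituting Z = 1: F(X, Y, 1) = 3*x**2 + x*y + 2*x + y**2 + y.
Note: deg(f) ≤ deg(F) = 2; strict inequality happens when F is divisible by Z (lost terms).


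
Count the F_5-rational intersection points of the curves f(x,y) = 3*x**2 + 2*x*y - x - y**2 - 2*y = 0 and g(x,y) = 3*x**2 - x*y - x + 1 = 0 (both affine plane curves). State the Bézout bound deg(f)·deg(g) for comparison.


Common zeros: ∅; count = 0; Bézout bound = 4.

deg(f) = 2, deg(g) = 2, so Bézout bound = 4.
Scan x ∈ F_5. For each x, list the y ∈ F_5 with f(x, y) ≡ 0 and those with g(x, y) ≡ 0 (mod 5); the common zeros in that column are the intersection.
  x = 0: f ≡ 0 at y ∈ {0, 3}; g ≡ 0 at y ∈ ∅; common: ∅.
  x = 1: f ≡ 0 at y ∈ ∅; g ≡ 0 at y ∈ {3}; common: ∅.
  x = 2: f ≡ 0 at y ∈ {0, 2}; g ≡ 0 at y ∈ {3}; common: ∅.
  x = 3: f ≡ 0 at y ∈ ∅; g ≡ 0 at y ∈ {0}; common: ∅.
  x = 4: f ≡ 0 at y ∈ ∅; g ≡ 0 at y ∈ {0}; common: ∅.
Collecting: common zeros = ∅, so the count is 0.
Comparison with the Bézout bound: 0 ≤ 4 = deg(f)·deg(g), as expected for curves with no common component (the affine F_5-count falls short of the bound because intersections may lie at infinity, over extension fields, or carry multiplicity).


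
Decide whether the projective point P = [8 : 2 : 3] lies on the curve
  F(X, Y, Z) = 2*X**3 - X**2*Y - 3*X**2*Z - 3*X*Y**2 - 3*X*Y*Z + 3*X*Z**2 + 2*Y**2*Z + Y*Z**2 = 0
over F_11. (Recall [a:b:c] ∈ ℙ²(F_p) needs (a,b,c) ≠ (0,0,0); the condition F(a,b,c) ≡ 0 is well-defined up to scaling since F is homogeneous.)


F(8,2,3) ≡ 8 (mod 11); P is NOT on the curve.

Evaluate F(8, 2, 3) term-by-term (mod 11).
  2*X**3 ↦ 2·512·1·1 = 1024
  -X**2*Y ↦ -1·64·2·1 = -128
  -3*X**2*Z ↦ -3·64·1·3 = -576
  -3*X*Y**2 ↦ -3·8·4·1 = -96
  -3*X*Y*Z ↦ -3·8·2·3 = -144
  3*X*Z**2 ↦ 3·8·1·9 = 216
  2*Y**2*Z ↦ 2·1·4·3 = 24
  Y*Z**2 ↦ 1·1·2·9 = 18
Sum: F(8, 2, 3) = (1024) + (-128) + (-576) + (-96) + (-144) + (216) + (24) + (18) = 338.
Reducing mod 11: 338 ≡ 8 (mod 11).
Since F(a, b, c) ≡ 8 ≠ 0 (mod 11), P does NOT lie on the curve.


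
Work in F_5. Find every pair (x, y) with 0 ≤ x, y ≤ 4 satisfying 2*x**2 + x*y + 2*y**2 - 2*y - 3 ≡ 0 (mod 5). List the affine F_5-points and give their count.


Affine F_5-points: {(1, 1), (1, 2), (2, 0), (3, 0), (3, 2)}; count = 5.

For each of the 25 pairs (x, y) ∈ F_5², evaluate f(x, y) mod 5. Record the zeros.
  x = 0: [0↦2, 1↦2, 2↦1, 3↦4, 4↦1]  zeros at y ∈ ∅
  x = 1: [0↦4, 1↦0, 2↦0, 3↦4, 4↦2]  zeros at y ∈ {1, 2}
  x = 2: [0↦0, 1↦2, 2↦3, 3↦3, 4↦2]  zeros at y ∈ {0}
  x = 3: [0↦0, 1↦3, 2↦0, 3↦1, 4↦1]  zeros at y ∈ {0, 2}
  x = 4: [0↦4, 1↦3, 2↦1, 3↦3, 4↦4]  zeros at y ∈ ∅
Collecting zeros: affine points = {(1, 1), (1, 2), (2, 0), (3, 0), (3, 2)}.
Total count |C(F_5)_aff| = 5.


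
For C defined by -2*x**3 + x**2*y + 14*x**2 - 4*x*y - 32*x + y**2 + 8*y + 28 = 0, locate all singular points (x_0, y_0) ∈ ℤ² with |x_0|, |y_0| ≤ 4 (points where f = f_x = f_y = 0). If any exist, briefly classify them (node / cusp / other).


Singular points: {(2, -2)}; classification: cusp.

Compute partial derivatives:
  f_x = -6*x**2 + 2*x*y + 28*x - 4*y - 32.
  f_y = x**2 - 4*x + 2*y + 8.
Scan x_0 ∈ {−4, ..., 4}. For each x_0, f_y(x_0, y) is a polynomial in y; find its integer roots y ∈ {−4, ..., 4}, then test f_x and f at those candidates.
  x = -4: f_y(-4, y) = 2*y + 40; no integer root y with |y| ≤ 4.
  x = -3: f_y(-3, y) = 2*y + 29; no integer root y with |y| ≤ 4.
  x = -2: f_y(-2, y) = 2*y + 20; no integer root y with |y| ≤ 4.
  x = -1: f_y(-1, y) = 2*y + 13; no integer root y with |y| ≤ 4.
  x = 0: f_y(0, y) = 2*y + 8; vanishes at y ∈ {-4}. (0, -4): f_x = -16 ≠ 0.
  x = 1: f_y(1, y) = 2*y + 5; no integer root y with |y| ≤ 4.
  x = 2: f_y(2, y) = 2*y + 4; vanishes at y ∈ {-2}. (2, -2): f_x = 0, f = 0 — SINGULAR.
  x = 3: f_y(3, y) = 2*y + 5; no integer root y with |y| ≤ 4.
  x = 4: f_y(4, y) = 2*y + 8; vanishes at y ∈ {-4}. (4, -4): f_x = -32 ≠ 0.
Only singular point on the grid: (2, -2).
Classify: substitute x = 2 + u, y = -2 + v and expand: f = -2*u**3 + u**2*v + v**2.
No constant or linear terms (consistent with a singular point). Quadratic part: v**2. Cubic part: -2*u**3 + u**2*v.
The quadratic part v**2 is a perfect square, so there is a single (double) tangent line v = 0, i.e. y = -2. Restricting the cubic part to that line (v = 0) leaves -2*u**3 ≠ 0, so f is not divisible by v and the branch is v² ≈ 2*u**3 to lowest order — this is a cusp.
Classification: cusp.
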